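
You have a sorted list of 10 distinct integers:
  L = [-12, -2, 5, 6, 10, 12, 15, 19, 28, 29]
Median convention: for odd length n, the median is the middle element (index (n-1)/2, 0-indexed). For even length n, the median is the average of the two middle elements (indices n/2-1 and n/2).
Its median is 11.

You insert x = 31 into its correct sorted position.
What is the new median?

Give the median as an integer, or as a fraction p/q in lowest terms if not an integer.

Old list (sorted, length 10): [-12, -2, 5, 6, 10, 12, 15, 19, 28, 29]
Old median = 11
Insert x = 31
Old length even (10). Middle pair: indices 4,5 = 10,12.
New length odd (11). New median = single middle element.
x = 31: 10 elements are < x, 0 elements are > x.
New sorted list: [-12, -2, 5, 6, 10, 12, 15, 19, 28, 29, 31]
New median = 12

Answer: 12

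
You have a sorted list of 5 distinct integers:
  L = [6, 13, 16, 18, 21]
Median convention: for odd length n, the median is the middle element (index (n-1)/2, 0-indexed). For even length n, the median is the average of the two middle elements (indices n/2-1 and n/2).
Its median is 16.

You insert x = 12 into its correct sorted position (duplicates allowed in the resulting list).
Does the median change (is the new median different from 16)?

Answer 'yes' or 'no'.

Answer: yes

Derivation:
Old median = 16
Insert x = 12
New median = 29/2
Changed? yes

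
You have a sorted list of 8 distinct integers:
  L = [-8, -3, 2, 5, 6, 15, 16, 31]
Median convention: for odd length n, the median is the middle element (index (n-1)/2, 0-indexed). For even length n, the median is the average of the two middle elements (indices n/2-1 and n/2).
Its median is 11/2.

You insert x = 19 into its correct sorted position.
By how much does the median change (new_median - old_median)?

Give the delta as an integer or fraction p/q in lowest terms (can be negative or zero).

Answer: 1/2

Derivation:
Old median = 11/2
After inserting x = 19: new sorted = [-8, -3, 2, 5, 6, 15, 16, 19, 31]
New median = 6
Delta = 6 - 11/2 = 1/2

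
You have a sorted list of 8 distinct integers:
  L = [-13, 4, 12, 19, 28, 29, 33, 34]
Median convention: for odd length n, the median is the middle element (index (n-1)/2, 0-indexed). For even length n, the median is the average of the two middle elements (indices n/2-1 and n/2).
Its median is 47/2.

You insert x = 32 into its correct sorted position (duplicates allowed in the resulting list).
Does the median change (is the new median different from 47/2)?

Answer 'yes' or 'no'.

Old median = 47/2
Insert x = 32
New median = 28
Changed? yes

Answer: yes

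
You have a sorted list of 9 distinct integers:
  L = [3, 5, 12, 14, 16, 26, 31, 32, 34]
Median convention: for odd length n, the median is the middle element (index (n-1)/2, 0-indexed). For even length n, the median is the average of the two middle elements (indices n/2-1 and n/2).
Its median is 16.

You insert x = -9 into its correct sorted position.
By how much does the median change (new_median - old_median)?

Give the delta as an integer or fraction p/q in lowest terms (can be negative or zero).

Old median = 16
After inserting x = -9: new sorted = [-9, 3, 5, 12, 14, 16, 26, 31, 32, 34]
New median = 15
Delta = 15 - 16 = -1

Answer: -1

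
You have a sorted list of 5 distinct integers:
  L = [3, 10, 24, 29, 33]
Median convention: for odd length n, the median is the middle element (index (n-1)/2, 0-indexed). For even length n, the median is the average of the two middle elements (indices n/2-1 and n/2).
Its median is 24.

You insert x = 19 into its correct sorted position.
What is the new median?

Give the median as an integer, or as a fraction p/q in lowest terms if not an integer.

Answer: 43/2

Derivation:
Old list (sorted, length 5): [3, 10, 24, 29, 33]
Old median = 24
Insert x = 19
Old length odd (5). Middle was index 2 = 24.
New length even (6). New median = avg of two middle elements.
x = 19: 2 elements are < x, 3 elements are > x.
New sorted list: [3, 10, 19, 24, 29, 33]
New median = 43/2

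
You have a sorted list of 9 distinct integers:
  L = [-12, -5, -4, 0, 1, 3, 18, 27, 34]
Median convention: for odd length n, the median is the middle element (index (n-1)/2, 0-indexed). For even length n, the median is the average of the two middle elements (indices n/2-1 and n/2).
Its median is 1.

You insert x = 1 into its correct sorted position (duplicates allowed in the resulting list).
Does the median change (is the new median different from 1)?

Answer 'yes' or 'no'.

Answer: no

Derivation:
Old median = 1
Insert x = 1
New median = 1
Changed? no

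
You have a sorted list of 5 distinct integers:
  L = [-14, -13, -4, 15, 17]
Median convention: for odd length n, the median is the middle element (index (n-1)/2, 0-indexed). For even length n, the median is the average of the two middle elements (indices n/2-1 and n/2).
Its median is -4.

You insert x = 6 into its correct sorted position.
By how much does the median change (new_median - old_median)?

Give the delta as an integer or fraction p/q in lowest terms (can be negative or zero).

Old median = -4
After inserting x = 6: new sorted = [-14, -13, -4, 6, 15, 17]
New median = 1
Delta = 1 - -4 = 5

Answer: 5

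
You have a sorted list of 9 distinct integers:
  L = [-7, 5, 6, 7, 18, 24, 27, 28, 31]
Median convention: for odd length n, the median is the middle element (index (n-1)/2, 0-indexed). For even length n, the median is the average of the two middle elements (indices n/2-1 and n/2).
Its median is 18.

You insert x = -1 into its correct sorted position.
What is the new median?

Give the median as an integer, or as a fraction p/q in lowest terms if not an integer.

Old list (sorted, length 9): [-7, 5, 6, 7, 18, 24, 27, 28, 31]
Old median = 18
Insert x = -1
Old length odd (9). Middle was index 4 = 18.
New length even (10). New median = avg of two middle elements.
x = -1: 1 elements are < x, 8 elements are > x.
New sorted list: [-7, -1, 5, 6, 7, 18, 24, 27, 28, 31]
New median = 25/2

Answer: 25/2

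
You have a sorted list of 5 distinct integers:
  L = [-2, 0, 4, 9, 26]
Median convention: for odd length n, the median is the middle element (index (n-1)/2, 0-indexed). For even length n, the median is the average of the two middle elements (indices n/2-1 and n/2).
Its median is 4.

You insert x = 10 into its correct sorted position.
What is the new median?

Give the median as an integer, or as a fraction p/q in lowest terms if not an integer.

Old list (sorted, length 5): [-2, 0, 4, 9, 26]
Old median = 4
Insert x = 10
Old length odd (5). Middle was index 2 = 4.
New length even (6). New median = avg of two middle elements.
x = 10: 4 elements are < x, 1 elements are > x.
New sorted list: [-2, 0, 4, 9, 10, 26]
New median = 13/2

Answer: 13/2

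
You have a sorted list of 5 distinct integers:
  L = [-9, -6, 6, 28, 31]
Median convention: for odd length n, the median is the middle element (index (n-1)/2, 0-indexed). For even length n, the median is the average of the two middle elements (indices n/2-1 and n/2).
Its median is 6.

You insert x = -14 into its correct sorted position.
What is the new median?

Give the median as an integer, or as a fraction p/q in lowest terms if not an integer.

Answer: 0

Derivation:
Old list (sorted, length 5): [-9, -6, 6, 28, 31]
Old median = 6
Insert x = -14
Old length odd (5). Middle was index 2 = 6.
New length even (6). New median = avg of two middle elements.
x = -14: 0 elements are < x, 5 elements are > x.
New sorted list: [-14, -9, -6, 6, 28, 31]
New median = 0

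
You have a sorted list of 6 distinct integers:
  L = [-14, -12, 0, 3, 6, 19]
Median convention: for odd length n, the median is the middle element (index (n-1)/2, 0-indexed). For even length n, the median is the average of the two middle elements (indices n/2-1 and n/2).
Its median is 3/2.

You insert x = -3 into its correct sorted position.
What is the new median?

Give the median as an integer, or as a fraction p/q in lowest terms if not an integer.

Old list (sorted, length 6): [-14, -12, 0, 3, 6, 19]
Old median = 3/2
Insert x = -3
Old length even (6). Middle pair: indices 2,3 = 0,3.
New length odd (7). New median = single middle element.
x = -3: 2 elements are < x, 4 elements are > x.
New sorted list: [-14, -12, -3, 0, 3, 6, 19]
New median = 0

Answer: 0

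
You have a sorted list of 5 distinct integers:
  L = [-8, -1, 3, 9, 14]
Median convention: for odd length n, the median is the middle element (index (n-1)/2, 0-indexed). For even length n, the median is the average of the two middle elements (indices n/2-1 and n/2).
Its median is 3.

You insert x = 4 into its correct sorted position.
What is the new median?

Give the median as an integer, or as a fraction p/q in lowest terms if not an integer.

Answer: 7/2

Derivation:
Old list (sorted, length 5): [-8, -1, 3, 9, 14]
Old median = 3
Insert x = 4
Old length odd (5). Middle was index 2 = 3.
New length even (6). New median = avg of two middle elements.
x = 4: 3 elements are < x, 2 elements are > x.
New sorted list: [-8, -1, 3, 4, 9, 14]
New median = 7/2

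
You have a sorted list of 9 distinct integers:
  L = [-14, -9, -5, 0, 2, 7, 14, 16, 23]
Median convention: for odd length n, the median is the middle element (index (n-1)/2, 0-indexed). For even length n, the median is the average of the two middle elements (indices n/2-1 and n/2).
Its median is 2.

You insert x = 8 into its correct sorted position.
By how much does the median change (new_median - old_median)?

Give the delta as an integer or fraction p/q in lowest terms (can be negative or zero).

Answer: 5/2

Derivation:
Old median = 2
After inserting x = 8: new sorted = [-14, -9, -5, 0, 2, 7, 8, 14, 16, 23]
New median = 9/2
Delta = 9/2 - 2 = 5/2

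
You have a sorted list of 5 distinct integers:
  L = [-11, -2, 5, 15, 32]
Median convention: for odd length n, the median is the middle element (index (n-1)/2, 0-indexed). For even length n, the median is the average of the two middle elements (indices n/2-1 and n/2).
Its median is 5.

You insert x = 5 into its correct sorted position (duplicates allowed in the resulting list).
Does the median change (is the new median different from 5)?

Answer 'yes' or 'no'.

Answer: no

Derivation:
Old median = 5
Insert x = 5
New median = 5
Changed? no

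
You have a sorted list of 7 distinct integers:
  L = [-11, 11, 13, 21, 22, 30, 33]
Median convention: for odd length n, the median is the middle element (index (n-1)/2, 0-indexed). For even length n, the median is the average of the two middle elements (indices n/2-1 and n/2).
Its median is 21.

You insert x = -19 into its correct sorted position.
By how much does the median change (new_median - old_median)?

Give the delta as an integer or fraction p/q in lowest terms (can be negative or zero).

Answer: -4

Derivation:
Old median = 21
After inserting x = -19: new sorted = [-19, -11, 11, 13, 21, 22, 30, 33]
New median = 17
Delta = 17 - 21 = -4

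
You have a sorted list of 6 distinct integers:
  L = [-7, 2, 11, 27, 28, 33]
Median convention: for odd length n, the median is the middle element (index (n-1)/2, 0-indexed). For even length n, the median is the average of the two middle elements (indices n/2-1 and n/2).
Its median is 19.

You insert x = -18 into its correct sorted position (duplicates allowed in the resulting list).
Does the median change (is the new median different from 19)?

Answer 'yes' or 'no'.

Old median = 19
Insert x = -18
New median = 11
Changed? yes

Answer: yes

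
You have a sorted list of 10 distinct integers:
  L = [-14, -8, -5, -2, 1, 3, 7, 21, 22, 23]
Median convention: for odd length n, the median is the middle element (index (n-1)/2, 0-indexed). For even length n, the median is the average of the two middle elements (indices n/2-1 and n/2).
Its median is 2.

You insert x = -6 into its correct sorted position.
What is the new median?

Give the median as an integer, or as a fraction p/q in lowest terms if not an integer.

Old list (sorted, length 10): [-14, -8, -5, -2, 1, 3, 7, 21, 22, 23]
Old median = 2
Insert x = -6
Old length even (10). Middle pair: indices 4,5 = 1,3.
New length odd (11). New median = single middle element.
x = -6: 2 elements are < x, 8 elements are > x.
New sorted list: [-14, -8, -6, -5, -2, 1, 3, 7, 21, 22, 23]
New median = 1

Answer: 1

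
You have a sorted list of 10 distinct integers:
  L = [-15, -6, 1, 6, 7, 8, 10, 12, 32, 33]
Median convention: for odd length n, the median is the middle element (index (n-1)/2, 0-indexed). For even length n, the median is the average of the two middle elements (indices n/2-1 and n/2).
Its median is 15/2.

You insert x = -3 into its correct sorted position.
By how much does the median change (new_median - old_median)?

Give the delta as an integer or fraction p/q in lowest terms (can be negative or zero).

Answer: -1/2

Derivation:
Old median = 15/2
After inserting x = -3: new sorted = [-15, -6, -3, 1, 6, 7, 8, 10, 12, 32, 33]
New median = 7
Delta = 7 - 15/2 = -1/2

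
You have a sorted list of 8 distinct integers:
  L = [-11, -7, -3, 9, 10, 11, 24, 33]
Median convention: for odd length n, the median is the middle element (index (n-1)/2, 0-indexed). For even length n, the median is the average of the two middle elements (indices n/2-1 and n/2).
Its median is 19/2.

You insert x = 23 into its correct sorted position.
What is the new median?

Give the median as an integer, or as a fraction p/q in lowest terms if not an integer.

Answer: 10

Derivation:
Old list (sorted, length 8): [-11, -7, -3, 9, 10, 11, 24, 33]
Old median = 19/2
Insert x = 23
Old length even (8). Middle pair: indices 3,4 = 9,10.
New length odd (9). New median = single middle element.
x = 23: 6 elements are < x, 2 elements are > x.
New sorted list: [-11, -7, -3, 9, 10, 11, 23, 24, 33]
New median = 10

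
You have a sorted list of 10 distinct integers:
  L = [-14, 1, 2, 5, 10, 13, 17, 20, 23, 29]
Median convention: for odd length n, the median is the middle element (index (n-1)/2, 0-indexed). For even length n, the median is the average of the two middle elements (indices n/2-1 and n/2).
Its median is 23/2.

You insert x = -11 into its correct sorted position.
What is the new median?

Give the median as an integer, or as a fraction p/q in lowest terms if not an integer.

Old list (sorted, length 10): [-14, 1, 2, 5, 10, 13, 17, 20, 23, 29]
Old median = 23/2
Insert x = -11
Old length even (10). Middle pair: indices 4,5 = 10,13.
New length odd (11). New median = single middle element.
x = -11: 1 elements are < x, 9 elements are > x.
New sorted list: [-14, -11, 1, 2, 5, 10, 13, 17, 20, 23, 29]
New median = 10

Answer: 10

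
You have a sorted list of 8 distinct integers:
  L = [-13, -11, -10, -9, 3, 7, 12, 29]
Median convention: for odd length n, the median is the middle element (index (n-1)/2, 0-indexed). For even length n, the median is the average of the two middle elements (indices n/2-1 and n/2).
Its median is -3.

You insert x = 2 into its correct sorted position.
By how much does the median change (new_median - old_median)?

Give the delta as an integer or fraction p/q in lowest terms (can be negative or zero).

Answer: 5

Derivation:
Old median = -3
After inserting x = 2: new sorted = [-13, -11, -10, -9, 2, 3, 7, 12, 29]
New median = 2
Delta = 2 - -3 = 5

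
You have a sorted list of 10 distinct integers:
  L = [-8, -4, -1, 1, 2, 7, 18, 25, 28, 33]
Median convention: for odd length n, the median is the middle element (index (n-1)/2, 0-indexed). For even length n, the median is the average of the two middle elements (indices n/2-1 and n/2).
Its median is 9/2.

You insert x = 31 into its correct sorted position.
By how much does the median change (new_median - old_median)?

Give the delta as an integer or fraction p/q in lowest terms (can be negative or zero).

Answer: 5/2

Derivation:
Old median = 9/2
After inserting x = 31: new sorted = [-8, -4, -1, 1, 2, 7, 18, 25, 28, 31, 33]
New median = 7
Delta = 7 - 9/2 = 5/2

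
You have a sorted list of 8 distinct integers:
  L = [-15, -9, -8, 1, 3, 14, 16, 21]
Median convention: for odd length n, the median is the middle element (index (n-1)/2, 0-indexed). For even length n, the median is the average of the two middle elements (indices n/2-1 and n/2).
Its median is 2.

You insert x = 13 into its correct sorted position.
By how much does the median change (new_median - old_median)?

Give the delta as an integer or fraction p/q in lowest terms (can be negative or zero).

Answer: 1

Derivation:
Old median = 2
After inserting x = 13: new sorted = [-15, -9, -8, 1, 3, 13, 14, 16, 21]
New median = 3
Delta = 3 - 2 = 1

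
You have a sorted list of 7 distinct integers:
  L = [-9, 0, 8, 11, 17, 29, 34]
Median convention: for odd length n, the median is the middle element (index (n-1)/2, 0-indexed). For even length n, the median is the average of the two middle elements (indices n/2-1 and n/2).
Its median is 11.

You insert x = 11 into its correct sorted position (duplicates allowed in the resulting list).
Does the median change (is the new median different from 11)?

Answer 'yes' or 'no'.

Old median = 11
Insert x = 11
New median = 11
Changed? no

Answer: no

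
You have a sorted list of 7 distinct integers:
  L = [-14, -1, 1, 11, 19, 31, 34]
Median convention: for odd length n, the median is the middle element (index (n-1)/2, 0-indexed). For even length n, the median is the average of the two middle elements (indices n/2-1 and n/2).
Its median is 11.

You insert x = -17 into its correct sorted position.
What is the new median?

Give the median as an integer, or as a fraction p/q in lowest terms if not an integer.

Old list (sorted, length 7): [-14, -1, 1, 11, 19, 31, 34]
Old median = 11
Insert x = -17
Old length odd (7). Middle was index 3 = 11.
New length even (8). New median = avg of two middle elements.
x = -17: 0 elements are < x, 7 elements are > x.
New sorted list: [-17, -14, -1, 1, 11, 19, 31, 34]
New median = 6

Answer: 6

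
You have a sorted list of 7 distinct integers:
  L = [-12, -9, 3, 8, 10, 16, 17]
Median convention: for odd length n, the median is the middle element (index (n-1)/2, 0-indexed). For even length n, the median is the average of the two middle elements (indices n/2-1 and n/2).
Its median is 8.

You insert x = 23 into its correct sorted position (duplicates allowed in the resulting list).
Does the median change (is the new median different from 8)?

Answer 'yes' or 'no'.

Old median = 8
Insert x = 23
New median = 9
Changed? yes

Answer: yes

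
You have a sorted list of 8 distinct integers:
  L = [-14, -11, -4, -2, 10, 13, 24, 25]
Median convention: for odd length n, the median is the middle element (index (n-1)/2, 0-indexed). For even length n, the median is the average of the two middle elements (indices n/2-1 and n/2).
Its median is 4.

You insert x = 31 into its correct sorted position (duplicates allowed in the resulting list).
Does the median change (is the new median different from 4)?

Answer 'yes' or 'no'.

Answer: yes

Derivation:
Old median = 4
Insert x = 31
New median = 10
Changed? yes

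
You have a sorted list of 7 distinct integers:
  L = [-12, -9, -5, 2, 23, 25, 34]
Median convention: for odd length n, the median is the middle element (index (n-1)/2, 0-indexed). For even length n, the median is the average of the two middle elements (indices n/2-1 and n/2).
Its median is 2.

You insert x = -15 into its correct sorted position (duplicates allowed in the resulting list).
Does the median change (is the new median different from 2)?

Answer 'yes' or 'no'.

Old median = 2
Insert x = -15
New median = -3/2
Changed? yes

Answer: yes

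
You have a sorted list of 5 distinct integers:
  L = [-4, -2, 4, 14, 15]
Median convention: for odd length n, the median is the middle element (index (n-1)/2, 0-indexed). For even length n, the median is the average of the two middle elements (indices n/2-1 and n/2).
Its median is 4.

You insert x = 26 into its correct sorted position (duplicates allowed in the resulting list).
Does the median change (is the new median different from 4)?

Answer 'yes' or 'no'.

Old median = 4
Insert x = 26
New median = 9
Changed? yes

Answer: yes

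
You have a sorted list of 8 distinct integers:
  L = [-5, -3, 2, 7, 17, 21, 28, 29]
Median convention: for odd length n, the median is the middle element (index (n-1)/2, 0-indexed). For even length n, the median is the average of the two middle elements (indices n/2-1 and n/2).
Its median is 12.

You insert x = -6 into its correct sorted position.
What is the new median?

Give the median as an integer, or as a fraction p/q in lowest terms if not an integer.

Old list (sorted, length 8): [-5, -3, 2, 7, 17, 21, 28, 29]
Old median = 12
Insert x = -6
Old length even (8). Middle pair: indices 3,4 = 7,17.
New length odd (9). New median = single middle element.
x = -6: 0 elements are < x, 8 elements are > x.
New sorted list: [-6, -5, -3, 2, 7, 17, 21, 28, 29]
New median = 7

Answer: 7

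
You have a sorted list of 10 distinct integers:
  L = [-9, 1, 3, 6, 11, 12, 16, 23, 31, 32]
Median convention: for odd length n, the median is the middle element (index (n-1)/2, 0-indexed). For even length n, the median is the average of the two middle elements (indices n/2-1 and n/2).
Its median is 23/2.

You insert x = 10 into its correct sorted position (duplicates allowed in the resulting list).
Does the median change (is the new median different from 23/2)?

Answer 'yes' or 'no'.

Answer: yes

Derivation:
Old median = 23/2
Insert x = 10
New median = 11
Changed? yes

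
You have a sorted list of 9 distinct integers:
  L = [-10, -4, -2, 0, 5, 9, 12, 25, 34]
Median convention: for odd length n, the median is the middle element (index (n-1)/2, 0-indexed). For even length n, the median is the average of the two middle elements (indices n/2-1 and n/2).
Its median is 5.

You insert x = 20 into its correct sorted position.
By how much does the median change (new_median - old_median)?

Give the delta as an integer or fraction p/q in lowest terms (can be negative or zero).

Answer: 2

Derivation:
Old median = 5
After inserting x = 20: new sorted = [-10, -4, -2, 0, 5, 9, 12, 20, 25, 34]
New median = 7
Delta = 7 - 5 = 2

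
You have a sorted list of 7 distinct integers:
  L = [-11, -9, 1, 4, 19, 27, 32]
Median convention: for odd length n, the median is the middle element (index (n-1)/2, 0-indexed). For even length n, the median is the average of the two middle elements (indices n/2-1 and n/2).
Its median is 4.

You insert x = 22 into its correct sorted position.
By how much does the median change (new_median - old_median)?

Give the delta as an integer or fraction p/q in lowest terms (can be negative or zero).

Answer: 15/2

Derivation:
Old median = 4
After inserting x = 22: new sorted = [-11, -9, 1, 4, 19, 22, 27, 32]
New median = 23/2
Delta = 23/2 - 4 = 15/2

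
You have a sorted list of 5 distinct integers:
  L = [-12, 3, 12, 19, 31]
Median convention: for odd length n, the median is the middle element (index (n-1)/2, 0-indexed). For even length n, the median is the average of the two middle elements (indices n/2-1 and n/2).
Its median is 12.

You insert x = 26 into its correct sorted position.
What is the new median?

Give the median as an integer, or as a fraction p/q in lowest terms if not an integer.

Old list (sorted, length 5): [-12, 3, 12, 19, 31]
Old median = 12
Insert x = 26
Old length odd (5). Middle was index 2 = 12.
New length even (6). New median = avg of two middle elements.
x = 26: 4 elements are < x, 1 elements are > x.
New sorted list: [-12, 3, 12, 19, 26, 31]
New median = 31/2

Answer: 31/2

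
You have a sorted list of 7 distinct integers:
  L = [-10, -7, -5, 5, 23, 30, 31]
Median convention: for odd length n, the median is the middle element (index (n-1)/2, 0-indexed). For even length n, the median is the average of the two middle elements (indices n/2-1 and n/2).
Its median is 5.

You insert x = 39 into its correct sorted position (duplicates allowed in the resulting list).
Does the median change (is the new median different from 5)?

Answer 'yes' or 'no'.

Old median = 5
Insert x = 39
New median = 14
Changed? yes

Answer: yes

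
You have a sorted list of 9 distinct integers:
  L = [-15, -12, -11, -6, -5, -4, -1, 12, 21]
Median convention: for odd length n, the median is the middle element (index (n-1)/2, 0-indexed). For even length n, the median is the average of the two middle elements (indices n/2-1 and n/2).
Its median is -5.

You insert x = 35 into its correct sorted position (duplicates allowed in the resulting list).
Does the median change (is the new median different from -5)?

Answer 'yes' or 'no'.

Old median = -5
Insert x = 35
New median = -9/2
Changed? yes

Answer: yes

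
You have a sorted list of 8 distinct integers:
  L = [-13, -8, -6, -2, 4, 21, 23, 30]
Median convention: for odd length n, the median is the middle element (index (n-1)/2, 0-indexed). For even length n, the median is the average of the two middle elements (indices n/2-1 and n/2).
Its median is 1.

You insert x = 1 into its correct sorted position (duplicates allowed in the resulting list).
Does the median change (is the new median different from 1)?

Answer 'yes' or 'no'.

Old median = 1
Insert x = 1
New median = 1
Changed? no

Answer: no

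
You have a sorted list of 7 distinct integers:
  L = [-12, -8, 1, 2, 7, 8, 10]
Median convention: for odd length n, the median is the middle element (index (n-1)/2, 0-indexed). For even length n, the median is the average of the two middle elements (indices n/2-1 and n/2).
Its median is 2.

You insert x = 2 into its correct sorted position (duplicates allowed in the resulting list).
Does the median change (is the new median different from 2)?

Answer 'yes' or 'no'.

Old median = 2
Insert x = 2
New median = 2
Changed? no

Answer: no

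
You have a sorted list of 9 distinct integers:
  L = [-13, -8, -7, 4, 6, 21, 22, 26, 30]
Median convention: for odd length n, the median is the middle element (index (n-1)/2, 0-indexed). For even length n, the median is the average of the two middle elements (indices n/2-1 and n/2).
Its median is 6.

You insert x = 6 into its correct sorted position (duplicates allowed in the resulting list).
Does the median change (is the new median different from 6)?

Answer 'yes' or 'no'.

Answer: no

Derivation:
Old median = 6
Insert x = 6
New median = 6
Changed? no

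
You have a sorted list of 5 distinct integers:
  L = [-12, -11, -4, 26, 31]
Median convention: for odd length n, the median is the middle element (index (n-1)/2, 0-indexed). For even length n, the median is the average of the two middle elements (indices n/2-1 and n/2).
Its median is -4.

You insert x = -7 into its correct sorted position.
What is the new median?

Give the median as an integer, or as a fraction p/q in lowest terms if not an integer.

Answer: -11/2

Derivation:
Old list (sorted, length 5): [-12, -11, -4, 26, 31]
Old median = -4
Insert x = -7
Old length odd (5). Middle was index 2 = -4.
New length even (6). New median = avg of two middle elements.
x = -7: 2 elements are < x, 3 elements are > x.
New sorted list: [-12, -11, -7, -4, 26, 31]
New median = -11/2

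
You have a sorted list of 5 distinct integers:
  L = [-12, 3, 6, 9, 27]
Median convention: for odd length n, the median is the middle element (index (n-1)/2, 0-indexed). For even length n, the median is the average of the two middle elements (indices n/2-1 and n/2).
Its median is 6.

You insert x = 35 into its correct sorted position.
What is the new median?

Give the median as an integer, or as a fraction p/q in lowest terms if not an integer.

Answer: 15/2

Derivation:
Old list (sorted, length 5): [-12, 3, 6, 9, 27]
Old median = 6
Insert x = 35
Old length odd (5). Middle was index 2 = 6.
New length even (6). New median = avg of two middle elements.
x = 35: 5 elements are < x, 0 elements are > x.
New sorted list: [-12, 3, 6, 9, 27, 35]
New median = 15/2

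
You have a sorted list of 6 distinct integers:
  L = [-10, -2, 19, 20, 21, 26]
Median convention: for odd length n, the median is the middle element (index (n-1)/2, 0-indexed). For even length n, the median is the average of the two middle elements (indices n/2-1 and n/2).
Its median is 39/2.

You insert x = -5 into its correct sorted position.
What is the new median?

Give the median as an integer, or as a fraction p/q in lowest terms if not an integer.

Old list (sorted, length 6): [-10, -2, 19, 20, 21, 26]
Old median = 39/2
Insert x = -5
Old length even (6). Middle pair: indices 2,3 = 19,20.
New length odd (7). New median = single middle element.
x = -5: 1 elements are < x, 5 elements are > x.
New sorted list: [-10, -5, -2, 19, 20, 21, 26]
New median = 19

Answer: 19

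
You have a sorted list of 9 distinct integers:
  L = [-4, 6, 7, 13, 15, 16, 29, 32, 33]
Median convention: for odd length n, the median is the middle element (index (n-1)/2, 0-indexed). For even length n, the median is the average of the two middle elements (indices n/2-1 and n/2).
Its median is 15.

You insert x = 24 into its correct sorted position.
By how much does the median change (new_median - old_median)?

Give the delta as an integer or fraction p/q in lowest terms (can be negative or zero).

Answer: 1/2

Derivation:
Old median = 15
After inserting x = 24: new sorted = [-4, 6, 7, 13, 15, 16, 24, 29, 32, 33]
New median = 31/2
Delta = 31/2 - 15 = 1/2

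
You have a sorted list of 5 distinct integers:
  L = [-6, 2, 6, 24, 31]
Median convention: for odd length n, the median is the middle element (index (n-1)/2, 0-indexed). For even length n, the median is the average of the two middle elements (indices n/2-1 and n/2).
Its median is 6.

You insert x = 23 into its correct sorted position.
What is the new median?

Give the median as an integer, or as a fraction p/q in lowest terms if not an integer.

Old list (sorted, length 5): [-6, 2, 6, 24, 31]
Old median = 6
Insert x = 23
Old length odd (5). Middle was index 2 = 6.
New length even (6). New median = avg of two middle elements.
x = 23: 3 elements are < x, 2 elements are > x.
New sorted list: [-6, 2, 6, 23, 24, 31]
New median = 29/2

Answer: 29/2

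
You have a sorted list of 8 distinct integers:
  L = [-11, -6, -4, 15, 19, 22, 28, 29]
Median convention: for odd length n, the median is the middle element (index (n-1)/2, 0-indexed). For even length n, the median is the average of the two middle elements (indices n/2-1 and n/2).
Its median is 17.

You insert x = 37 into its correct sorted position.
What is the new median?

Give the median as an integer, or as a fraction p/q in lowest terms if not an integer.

Answer: 19

Derivation:
Old list (sorted, length 8): [-11, -6, -4, 15, 19, 22, 28, 29]
Old median = 17
Insert x = 37
Old length even (8). Middle pair: indices 3,4 = 15,19.
New length odd (9). New median = single middle element.
x = 37: 8 elements are < x, 0 elements are > x.
New sorted list: [-11, -6, -4, 15, 19, 22, 28, 29, 37]
New median = 19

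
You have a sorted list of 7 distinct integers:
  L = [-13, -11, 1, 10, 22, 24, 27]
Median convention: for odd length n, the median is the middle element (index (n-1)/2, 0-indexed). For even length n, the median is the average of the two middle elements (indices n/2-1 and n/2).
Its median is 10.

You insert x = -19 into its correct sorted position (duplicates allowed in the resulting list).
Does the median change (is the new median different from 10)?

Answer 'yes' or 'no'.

Old median = 10
Insert x = -19
New median = 11/2
Changed? yes

Answer: yes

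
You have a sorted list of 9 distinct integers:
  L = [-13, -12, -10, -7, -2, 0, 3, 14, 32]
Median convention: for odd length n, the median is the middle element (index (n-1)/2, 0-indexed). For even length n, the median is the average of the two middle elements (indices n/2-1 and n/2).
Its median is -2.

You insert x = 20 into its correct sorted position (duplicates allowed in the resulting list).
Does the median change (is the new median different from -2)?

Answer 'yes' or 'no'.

Old median = -2
Insert x = 20
New median = -1
Changed? yes

Answer: yes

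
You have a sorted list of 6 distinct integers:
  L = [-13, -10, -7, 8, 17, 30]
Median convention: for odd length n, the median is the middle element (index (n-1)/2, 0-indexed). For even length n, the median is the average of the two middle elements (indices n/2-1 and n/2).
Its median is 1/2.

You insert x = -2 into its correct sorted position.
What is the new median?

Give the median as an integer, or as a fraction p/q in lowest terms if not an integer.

Answer: -2

Derivation:
Old list (sorted, length 6): [-13, -10, -7, 8, 17, 30]
Old median = 1/2
Insert x = -2
Old length even (6). Middle pair: indices 2,3 = -7,8.
New length odd (7). New median = single middle element.
x = -2: 3 elements are < x, 3 elements are > x.
New sorted list: [-13, -10, -7, -2, 8, 17, 30]
New median = -2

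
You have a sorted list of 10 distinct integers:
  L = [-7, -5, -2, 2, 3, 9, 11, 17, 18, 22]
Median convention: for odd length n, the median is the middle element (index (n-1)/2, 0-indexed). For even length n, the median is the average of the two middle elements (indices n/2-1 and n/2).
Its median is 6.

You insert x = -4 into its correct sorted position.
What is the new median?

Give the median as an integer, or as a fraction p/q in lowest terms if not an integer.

Old list (sorted, length 10): [-7, -5, -2, 2, 3, 9, 11, 17, 18, 22]
Old median = 6
Insert x = -4
Old length even (10). Middle pair: indices 4,5 = 3,9.
New length odd (11). New median = single middle element.
x = -4: 2 elements are < x, 8 elements are > x.
New sorted list: [-7, -5, -4, -2, 2, 3, 9, 11, 17, 18, 22]
New median = 3

Answer: 3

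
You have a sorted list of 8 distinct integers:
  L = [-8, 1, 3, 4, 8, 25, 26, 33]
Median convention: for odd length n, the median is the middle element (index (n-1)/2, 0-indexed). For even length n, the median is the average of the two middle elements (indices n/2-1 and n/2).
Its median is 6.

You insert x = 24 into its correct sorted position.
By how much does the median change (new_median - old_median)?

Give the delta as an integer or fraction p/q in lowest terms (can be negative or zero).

Answer: 2

Derivation:
Old median = 6
After inserting x = 24: new sorted = [-8, 1, 3, 4, 8, 24, 25, 26, 33]
New median = 8
Delta = 8 - 6 = 2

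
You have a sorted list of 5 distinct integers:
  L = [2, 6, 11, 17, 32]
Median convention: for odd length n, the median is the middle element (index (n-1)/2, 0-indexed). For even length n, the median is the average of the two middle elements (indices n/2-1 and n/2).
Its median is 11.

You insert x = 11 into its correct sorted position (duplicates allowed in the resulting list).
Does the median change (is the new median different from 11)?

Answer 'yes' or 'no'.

Answer: no

Derivation:
Old median = 11
Insert x = 11
New median = 11
Changed? no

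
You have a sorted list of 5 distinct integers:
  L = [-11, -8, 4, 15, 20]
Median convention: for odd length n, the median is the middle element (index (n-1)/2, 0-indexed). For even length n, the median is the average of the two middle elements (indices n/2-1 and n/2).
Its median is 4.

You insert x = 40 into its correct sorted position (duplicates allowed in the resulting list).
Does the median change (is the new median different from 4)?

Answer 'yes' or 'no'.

Answer: yes

Derivation:
Old median = 4
Insert x = 40
New median = 19/2
Changed? yes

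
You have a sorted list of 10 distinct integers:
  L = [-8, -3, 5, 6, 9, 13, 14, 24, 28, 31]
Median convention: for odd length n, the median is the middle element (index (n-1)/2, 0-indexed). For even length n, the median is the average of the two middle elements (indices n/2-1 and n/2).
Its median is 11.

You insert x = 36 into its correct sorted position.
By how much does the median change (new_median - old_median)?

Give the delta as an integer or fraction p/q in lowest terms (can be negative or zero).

Answer: 2

Derivation:
Old median = 11
After inserting x = 36: new sorted = [-8, -3, 5, 6, 9, 13, 14, 24, 28, 31, 36]
New median = 13
Delta = 13 - 11 = 2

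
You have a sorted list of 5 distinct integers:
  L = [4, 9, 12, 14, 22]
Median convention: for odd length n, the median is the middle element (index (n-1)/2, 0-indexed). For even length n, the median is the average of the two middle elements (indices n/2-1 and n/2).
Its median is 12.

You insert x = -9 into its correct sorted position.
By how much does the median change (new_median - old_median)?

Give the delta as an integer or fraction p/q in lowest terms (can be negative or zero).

Answer: -3/2

Derivation:
Old median = 12
After inserting x = -9: new sorted = [-9, 4, 9, 12, 14, 22]
New median = 21/2
Delta = 21/2 - 12 = -3/2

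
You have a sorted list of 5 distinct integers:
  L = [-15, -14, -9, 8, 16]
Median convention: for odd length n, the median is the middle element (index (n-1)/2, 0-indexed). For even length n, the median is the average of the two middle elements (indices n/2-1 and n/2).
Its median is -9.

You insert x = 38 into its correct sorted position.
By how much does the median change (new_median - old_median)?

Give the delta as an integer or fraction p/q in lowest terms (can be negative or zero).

Answer: 17/2

Derivation:
Old median = -9
After inserting x = 38: new sorted = [-15, -14, -9, 8, 16, 38]
New median = -1/2
Delta = -1/2 - -9 = 17/2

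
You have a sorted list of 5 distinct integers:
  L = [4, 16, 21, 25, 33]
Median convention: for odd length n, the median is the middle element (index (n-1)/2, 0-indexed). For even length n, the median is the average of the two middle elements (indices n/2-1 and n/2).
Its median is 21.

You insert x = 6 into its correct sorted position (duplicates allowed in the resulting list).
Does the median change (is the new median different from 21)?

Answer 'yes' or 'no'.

Answer: yes

Derivation:
Old median = 21
Insert x = 6
New median = 37/2
Changed? yes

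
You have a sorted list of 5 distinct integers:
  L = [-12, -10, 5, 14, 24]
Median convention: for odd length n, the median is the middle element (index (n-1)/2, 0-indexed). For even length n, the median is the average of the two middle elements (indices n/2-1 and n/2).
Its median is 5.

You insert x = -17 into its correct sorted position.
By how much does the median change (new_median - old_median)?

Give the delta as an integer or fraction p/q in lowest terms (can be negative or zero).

Answer: -15/2

Derivation:
Old median = 5
After inserting x = -17: new sorted = [-17, -12, -10, 5, 14, 24]
New median = -5/2
Delta = -5/2 - 5 = -15/2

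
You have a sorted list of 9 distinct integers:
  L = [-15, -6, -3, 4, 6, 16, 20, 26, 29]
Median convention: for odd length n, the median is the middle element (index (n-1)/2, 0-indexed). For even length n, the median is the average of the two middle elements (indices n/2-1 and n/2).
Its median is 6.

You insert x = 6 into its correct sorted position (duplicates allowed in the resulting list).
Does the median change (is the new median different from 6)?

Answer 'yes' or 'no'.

Old median = 6
Insert x = 6
New median = 6
Changed? no

Answer: no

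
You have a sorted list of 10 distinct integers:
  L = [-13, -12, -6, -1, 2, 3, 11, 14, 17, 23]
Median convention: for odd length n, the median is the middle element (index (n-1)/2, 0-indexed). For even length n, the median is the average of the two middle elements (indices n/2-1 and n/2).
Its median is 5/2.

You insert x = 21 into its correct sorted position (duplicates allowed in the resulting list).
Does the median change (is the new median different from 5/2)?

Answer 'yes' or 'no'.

Answer: yes

Derivation:
Old median = 5/2
Insert x = 21
New median = 3
Changed? yes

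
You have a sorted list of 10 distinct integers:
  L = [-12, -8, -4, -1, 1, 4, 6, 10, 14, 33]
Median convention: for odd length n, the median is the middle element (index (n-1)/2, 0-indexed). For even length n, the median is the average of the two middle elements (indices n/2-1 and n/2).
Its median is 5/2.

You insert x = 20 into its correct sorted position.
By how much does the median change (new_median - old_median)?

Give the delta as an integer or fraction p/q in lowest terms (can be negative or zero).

Old median = 5/2
After inserting x = 20: new sorted = [-12, -8, -4, -1, 1, 4, 6, 10, 14, 20, 33]
New median = 4
Delta = 4 - 5/2 = 3/2

Answer: 3/2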